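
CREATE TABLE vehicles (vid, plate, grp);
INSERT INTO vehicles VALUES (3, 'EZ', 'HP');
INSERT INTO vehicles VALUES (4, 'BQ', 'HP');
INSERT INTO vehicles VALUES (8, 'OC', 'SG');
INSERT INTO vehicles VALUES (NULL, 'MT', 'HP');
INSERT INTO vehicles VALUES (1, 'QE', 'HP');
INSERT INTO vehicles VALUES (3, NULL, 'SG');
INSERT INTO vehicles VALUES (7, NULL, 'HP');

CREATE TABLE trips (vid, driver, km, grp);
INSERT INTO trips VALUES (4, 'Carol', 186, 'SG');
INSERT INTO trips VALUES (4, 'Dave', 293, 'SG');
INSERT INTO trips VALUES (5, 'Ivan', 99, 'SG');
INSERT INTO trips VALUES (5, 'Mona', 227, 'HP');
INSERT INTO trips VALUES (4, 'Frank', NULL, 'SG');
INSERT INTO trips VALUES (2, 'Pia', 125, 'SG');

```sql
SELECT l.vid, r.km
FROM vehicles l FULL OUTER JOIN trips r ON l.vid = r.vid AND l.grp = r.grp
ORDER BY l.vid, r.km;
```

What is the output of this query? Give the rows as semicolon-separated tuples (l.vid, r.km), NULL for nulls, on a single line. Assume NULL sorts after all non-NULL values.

(1, NULL); (3, NULL); (3, NULL); (4, NULL); (7, NULL); (8, NULL); (NULL, 99); (NULL, 125); (NULL, 186); (NULL, 227); (NULL, 293); (NULL, NULL); (NULL, NULL)

FULL OUTER JOIN keeps every row from both sides; unmatched rows get NULL for the other side's columns.
Matching on l.vid = r.vid AND l.grp = r.grp. A NULL in a compared column never satisfies the condition.
Matched pairs: 0; unmatched l rows kept: 7; unmatched r rows kept: 6.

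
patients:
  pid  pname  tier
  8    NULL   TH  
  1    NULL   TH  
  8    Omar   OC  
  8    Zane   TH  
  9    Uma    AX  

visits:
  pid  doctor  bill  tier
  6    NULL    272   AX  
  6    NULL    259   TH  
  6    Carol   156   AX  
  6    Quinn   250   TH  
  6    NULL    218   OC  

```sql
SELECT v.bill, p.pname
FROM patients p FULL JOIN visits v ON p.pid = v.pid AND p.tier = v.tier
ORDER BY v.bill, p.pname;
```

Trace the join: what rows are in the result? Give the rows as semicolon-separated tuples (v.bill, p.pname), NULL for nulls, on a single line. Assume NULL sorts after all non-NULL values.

(156, NULL); (218, NULL); (250, NULL); (259, NULL); (272, NULL); (NULL, Omar); (NULL, Uma); (NULL, Zane); (NULL, NULL); (NULL, NULL)

FULL OUTER JOIN keeps every row from both sides; unmatched rows get NULL for the other side's columns.
Matching on p.pid = v.pid AND p.tier = v.tier.
- p row (pid=8, tier=TH): no match → kept, v columns NULL.
- p row (pid=1, tier=TH): no match → kept, v columns NULL.
- p row (pid=8, tier=OC): no match → kept, v columns NULL.
- p row (pid=8, tier=TH): no match → kept, v columns NULL.
- p row (pid=9, tier=AX): no match → kept, v columns NULL.
- 5 v row(s) had no p match → kept, p columns NULL.
After projecting and ordering:
v.bill | p.pname
156 | NULL
218 | NULL
250 | NULL
259 | NULL
272 | NULL
NULL | Omar
NULL | Uma
NULL | Zane
NULL | NULL
NULL | NULL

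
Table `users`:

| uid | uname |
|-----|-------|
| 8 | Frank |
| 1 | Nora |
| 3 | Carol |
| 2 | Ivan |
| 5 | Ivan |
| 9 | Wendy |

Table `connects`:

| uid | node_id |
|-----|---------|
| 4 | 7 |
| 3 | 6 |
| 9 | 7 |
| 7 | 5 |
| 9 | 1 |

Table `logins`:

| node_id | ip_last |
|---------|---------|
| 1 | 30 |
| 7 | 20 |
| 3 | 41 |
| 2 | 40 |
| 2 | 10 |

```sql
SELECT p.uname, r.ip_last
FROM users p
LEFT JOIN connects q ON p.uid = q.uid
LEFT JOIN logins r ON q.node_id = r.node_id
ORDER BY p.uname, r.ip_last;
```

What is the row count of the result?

7

Joins associate left-to-right: users LEFT JOIN connects on uid gives 7 intermediate row(s).
Then LEFT JOIN `logins r` on node_id: each of those 7 rows is kept; rows whose q.node_id has no match in r get NULL for r's columns.
Result: 7 row(s).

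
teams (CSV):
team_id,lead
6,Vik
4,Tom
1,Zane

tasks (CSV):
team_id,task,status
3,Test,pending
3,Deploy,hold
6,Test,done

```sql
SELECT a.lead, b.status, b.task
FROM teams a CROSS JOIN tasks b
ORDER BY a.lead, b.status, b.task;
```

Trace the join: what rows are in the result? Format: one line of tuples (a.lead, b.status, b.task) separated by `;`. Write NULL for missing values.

CROSS JOIN pairs every row of `teams` with every row of `tasks`: 3 × 3 = 9 rows.
After projecting and ordering:
a.lead | b.status | b.task
Tom | done | Test
Tom | hold | Deploy
Tom | pending | Test
Vik | done | Test
Vik | hold | Deploy
Vik | pending | Test
Zane | done | Test
Zane | hold | Deploy
Zane | pending | Test

(Tom, done, Test); (Tom, hold, Deploy); (Tom, pending, Test); (Vik, done, Test); (Vik, hold, Deploy); (Vik, pending, Test); (Zane, done, Test); (Zane, hold, Deploy); (Zane, pending, Test)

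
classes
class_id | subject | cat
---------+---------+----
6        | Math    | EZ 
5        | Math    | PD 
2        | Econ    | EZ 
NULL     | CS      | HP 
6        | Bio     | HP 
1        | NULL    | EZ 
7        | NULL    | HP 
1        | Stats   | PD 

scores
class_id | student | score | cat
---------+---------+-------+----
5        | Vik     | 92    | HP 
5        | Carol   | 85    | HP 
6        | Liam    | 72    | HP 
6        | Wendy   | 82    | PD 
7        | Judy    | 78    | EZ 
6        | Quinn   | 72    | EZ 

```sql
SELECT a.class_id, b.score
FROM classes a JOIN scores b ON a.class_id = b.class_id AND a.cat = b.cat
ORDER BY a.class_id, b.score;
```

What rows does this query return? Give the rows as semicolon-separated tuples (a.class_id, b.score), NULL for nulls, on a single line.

(6, 72); (6, 72)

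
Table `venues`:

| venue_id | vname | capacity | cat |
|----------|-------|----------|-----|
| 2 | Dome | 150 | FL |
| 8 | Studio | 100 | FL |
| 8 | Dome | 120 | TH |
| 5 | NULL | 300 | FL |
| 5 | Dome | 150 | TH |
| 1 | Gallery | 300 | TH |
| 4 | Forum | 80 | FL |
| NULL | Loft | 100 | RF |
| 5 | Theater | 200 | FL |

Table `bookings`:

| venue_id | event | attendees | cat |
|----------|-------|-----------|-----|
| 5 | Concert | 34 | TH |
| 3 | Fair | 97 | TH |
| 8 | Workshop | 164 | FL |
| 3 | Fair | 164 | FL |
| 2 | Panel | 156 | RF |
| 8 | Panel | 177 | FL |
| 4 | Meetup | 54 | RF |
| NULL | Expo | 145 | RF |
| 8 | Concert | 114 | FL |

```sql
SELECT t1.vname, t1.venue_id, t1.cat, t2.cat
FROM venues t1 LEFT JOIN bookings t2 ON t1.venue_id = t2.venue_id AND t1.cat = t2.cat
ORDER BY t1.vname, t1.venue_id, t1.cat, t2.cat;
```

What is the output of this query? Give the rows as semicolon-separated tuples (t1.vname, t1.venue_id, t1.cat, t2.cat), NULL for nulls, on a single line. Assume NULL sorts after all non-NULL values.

LEFT JOIN keeps every row from `venues`; unmatched rows get NULL for `bookings`'s columns.
Matching on t1.venue_id = t2.venue_id AND t1.cat = t2.cat. A NULL in a compared column never satisfies the condition.
- t1[0] venue_id=2, cat=FL → no match; kept with NULLs on the t2 side.
- t1[1] venue_id=8, cat=FL → 3 match(es) in t2 → 3 row(s).
- t1[2] venue_id=8, cat=TH → no match; kept with NULLs on the t2 side.
- t1[3] venue_id=5, cat=FL → no match; kept with NULLs on the t2 side.
- t1[4] venue_id=5, cat=TH → 1 match(es) in t2 → 1 row(s).
- t1[5] venue_id=1, cat=TH → no match; kept with NULLs on the t2 side.
- t1[6] venue_id=4, cat=FL → no match; kept with NULLs on the t2 side.
- t1[7] venue_id=NULL, cat=RF → no match; kept with NULLs on the t2 side.
- t1[8] venue_id=5, cat=FL → no match; kept with NULLs on the t2 side.

(Dome, 2, FL, NULL); (Dome, 5, TH, TH); (Dome, 8, TH, NULL); (Forum, 4, FL, NULL); (Gallery, 1, TH, NULL); (Loft, NULL, RF, NULL); (Studio, 8, FL, FL); (Studio, 8, FL, FL); (Studio, 8, FL, FL); (Theater, 5, FL, NULL); (NULL, 5, FL, NULL)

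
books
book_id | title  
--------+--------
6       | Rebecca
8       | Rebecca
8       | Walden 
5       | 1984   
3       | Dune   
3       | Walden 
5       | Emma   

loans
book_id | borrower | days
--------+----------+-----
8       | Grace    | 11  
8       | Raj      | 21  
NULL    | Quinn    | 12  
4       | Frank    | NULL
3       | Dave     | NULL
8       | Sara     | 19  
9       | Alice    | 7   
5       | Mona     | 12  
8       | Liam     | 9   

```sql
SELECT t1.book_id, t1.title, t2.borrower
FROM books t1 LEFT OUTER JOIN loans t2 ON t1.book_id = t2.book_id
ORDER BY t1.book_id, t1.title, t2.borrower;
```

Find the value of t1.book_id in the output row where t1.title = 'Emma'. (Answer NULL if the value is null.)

5

LEFT JOIN keeps every row from `books`; unmatched rows get NULL for `loans`'s columns.
Matching on t1.book_id = t2.book_id. A NULL in a compared column never satisfies the condition.
Matched pairs: 12; unmatched t1 rows kept: 1.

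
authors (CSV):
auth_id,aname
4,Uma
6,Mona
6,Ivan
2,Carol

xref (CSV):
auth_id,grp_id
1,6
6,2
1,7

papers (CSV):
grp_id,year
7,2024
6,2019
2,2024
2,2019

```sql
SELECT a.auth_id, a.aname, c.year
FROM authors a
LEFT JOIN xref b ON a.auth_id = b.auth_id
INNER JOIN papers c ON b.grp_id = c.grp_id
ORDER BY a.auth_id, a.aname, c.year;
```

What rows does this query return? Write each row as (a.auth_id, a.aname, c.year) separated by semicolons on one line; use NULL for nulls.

(6, Ivan, 2019); (6, Ivan, 2024); (6, Mona, 2019); (6, Mona, 2024)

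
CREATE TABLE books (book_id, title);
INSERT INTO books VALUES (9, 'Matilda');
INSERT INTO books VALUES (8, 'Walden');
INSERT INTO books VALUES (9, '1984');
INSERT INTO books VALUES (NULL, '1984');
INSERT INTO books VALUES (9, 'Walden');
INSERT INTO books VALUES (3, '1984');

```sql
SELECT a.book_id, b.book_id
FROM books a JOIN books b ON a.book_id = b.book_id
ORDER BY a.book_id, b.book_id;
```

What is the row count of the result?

11

INNER JOIN keeps only pairs where the ON condition holds.
Matching on a.book_id = b.book_id. A NULL in a compared column never satisfies the condition.
- a (book_id=9) pairs with 3 row(s) of b.
- a (book_id=8) pairs with 1 row(s) of b.
- a (book_id=9) pairs with 3 row(s) of b.
- a (book_id=NULL) has no partner → excluded.
- a (book_id=9) pairs with 3 row(s) of b.
- a (book_id=3) pairs with 1 row(s) of b.
Total: 11 rows.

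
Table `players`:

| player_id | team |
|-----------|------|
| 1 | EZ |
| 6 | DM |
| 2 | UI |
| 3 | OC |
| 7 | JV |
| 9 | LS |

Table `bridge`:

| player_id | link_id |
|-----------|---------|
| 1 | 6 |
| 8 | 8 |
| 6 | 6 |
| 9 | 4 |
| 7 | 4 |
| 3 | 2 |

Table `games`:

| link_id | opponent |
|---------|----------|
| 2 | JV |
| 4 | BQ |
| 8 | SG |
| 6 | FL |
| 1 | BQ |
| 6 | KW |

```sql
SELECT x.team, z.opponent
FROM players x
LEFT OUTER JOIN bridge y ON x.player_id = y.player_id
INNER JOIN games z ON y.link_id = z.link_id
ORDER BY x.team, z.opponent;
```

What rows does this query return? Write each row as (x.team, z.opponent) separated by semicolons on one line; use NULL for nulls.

Step 1 — x LEFT JOIN y on player_id → 6 row(s).
Then INNER JOIN `games z` on link_id: keep only rows whose y.link_id appears in z.

(DM, FL); (DM, KW); (EZ, FL); (EZ, KW); (JV, BQ); (LS, BQ); (OC, JV)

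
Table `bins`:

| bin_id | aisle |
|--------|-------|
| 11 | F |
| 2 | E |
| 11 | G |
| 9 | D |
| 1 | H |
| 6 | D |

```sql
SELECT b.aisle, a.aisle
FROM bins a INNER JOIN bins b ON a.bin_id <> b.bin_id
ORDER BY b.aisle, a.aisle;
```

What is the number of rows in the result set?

28

INNER JOIN keeps only pairs where the ON condition holds.
Matching on a.bin_id <> b.bin_id.
- a row (bin_id=11): matches 4 b row(s) → 4 output row(s).
- a row (bin_id=2): matches 5 b row(s) → 5 output row(s).
- a row (bin_id=11): matches 4 b row(s) → 4 output row(s).
- a row (bin_id=9): matches 5 b row(s) → 5 output row(s).
- a row (bin_id=1): matches 5 b row(s) → 5 output row(s).
- a row (bin_id=6): matches 5 b row(s) → 5 output row(s).
Total: 28 rows.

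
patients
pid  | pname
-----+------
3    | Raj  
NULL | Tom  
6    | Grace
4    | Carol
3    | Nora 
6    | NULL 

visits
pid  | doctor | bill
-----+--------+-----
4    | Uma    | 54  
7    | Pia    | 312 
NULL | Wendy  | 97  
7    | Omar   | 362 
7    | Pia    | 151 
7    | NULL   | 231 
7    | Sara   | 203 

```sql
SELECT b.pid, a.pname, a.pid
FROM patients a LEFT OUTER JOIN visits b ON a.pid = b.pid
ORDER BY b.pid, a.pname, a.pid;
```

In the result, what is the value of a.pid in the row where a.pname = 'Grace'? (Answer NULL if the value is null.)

6

LEFT JOIN keeps every row from `patients`; unmatched rows get NULL for `visits`'s columns.
Matching on a.pid = b.pid. A NULL in a compared column never satisfies the condition.
- a[0] pid=3 → no match; kept with NULLs on the b side.
- a[1] pid=NULL → no match; kept with NULLs on the b side.
- a[2] pid=6 → no match; kept with NULLs on the b side.
- a[3] pid=4 → 1 match(es) in b → 1 row(s).
- a[4] pid=3 → no match; kept with NULLs on the b side.
- a[5] pid=6 → no match; kept with NULLs on the b side.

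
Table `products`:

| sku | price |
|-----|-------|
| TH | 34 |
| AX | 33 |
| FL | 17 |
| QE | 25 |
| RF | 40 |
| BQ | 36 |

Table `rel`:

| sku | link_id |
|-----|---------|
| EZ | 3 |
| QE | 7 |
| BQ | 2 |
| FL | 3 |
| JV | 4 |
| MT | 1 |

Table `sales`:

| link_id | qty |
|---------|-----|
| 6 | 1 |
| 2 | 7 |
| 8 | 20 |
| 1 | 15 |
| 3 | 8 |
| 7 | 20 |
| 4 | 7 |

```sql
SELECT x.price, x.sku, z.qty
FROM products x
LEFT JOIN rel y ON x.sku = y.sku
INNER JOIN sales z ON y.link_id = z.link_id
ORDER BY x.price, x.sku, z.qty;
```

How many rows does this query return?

3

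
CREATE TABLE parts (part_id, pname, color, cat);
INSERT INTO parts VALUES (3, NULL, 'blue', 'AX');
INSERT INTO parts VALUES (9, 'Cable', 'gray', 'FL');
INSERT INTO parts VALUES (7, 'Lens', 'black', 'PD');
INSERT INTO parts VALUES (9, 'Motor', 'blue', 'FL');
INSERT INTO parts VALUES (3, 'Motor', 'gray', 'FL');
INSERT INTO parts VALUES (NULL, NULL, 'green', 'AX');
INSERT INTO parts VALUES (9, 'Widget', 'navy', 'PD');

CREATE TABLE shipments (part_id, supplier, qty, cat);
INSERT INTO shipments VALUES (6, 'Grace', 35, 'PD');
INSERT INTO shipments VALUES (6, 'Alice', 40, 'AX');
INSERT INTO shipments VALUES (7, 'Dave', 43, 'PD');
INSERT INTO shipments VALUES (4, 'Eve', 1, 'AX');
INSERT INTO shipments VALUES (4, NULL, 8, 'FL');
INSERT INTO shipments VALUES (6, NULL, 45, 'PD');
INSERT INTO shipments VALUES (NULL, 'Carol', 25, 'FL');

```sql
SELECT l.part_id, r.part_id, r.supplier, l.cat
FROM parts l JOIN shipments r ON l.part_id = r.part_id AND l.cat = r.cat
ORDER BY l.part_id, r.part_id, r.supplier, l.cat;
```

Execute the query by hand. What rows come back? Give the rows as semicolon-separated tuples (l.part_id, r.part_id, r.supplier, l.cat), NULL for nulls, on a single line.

INNER JOIN keeps only pairs where the ON condition holds.
Matching on l.part_id = r.part_id AND l.cat = r.cat. A NULL in a compared column never satisfies the condition.
- l row (part_id=3, cat=AX): no match → dropped.
- l row (part_id=9, cat=FL): no match → dropped.
- l row (part_id=7, cat=PD): matches 1 r row(s) → 1 output row(s).
- l row (part_id=9, cat=FL): no match → dropped.
- l row (part_id=3, cat=FL): no match → dropped.
- l row (part_id=NULL, cat=AX): no match → dropped.
- l row (part_id=9, cat=PD): no match → dropped.
After projecting and ordering:
l.part_id | r.part_id | r.supplier | l.cat
7 | 7 | Dave | PD

(7, 7, Dave, PD)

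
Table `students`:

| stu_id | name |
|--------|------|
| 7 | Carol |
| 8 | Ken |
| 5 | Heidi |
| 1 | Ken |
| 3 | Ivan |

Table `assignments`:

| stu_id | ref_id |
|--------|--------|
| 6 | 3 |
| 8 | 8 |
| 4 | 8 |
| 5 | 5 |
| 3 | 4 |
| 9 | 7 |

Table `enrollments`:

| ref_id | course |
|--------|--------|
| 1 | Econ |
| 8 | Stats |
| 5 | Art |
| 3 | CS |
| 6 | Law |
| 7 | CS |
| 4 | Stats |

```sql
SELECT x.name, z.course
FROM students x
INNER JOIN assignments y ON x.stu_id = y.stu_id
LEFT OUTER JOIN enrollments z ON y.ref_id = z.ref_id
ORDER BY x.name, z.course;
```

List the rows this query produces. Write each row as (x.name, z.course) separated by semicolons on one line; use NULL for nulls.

(Heidi, Art); (Ivan, Stats); (Ken, Stats)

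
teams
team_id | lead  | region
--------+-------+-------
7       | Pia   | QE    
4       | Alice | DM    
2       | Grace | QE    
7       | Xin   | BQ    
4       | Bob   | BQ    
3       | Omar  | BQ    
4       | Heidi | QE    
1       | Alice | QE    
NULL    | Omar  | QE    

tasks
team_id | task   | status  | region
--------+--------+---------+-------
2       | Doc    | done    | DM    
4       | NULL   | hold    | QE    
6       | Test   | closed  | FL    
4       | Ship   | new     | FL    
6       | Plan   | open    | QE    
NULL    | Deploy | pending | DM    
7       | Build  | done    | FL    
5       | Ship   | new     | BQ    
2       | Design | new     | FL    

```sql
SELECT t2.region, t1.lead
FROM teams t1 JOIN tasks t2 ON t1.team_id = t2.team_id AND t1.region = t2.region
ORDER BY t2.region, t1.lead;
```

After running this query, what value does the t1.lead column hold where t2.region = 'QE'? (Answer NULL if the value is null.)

Heidi

INNER JOIN keeps only pairs where the ON condition holds.
Matching on t1.team_id = t2.team_id AND t1.region = t2.region. A NULL in a compared column never satisfies the condition.
Matched pairs: 1.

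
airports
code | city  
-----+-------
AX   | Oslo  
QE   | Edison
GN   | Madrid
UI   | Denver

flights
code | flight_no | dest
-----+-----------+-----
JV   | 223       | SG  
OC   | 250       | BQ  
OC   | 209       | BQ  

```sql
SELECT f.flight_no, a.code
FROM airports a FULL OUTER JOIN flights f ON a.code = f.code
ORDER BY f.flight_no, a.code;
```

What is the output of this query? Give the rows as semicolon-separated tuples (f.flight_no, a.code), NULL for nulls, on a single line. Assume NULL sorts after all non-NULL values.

(209, NULL); (223, NULL); (250, NULL); (NULL, AX); (NULL, GN); (NULL, QE); (NULL, UI)

FULL OUTER JOIN keeps every row from both sides; unmatched rows get NULL for the other side's columns.
Matching on a.code = f.code.
- a row (code=AX): no match → kept, f columns NULL.
- a row (code=QE): no match → kept, f columns NULL.
- a row (code=GN): no match → kept, f columns NULL.
- a row (code=UI): no match → kept, f columns NULL.
- plus 3 unmatched f row(s), each kept with NULL a columns.
After projecting and ordering:
f.flight_no | a.code
209 | NULL
223 | NULL
250 | NULL
NULL | AX
NULL | GN
NULL | QE
NULL | UI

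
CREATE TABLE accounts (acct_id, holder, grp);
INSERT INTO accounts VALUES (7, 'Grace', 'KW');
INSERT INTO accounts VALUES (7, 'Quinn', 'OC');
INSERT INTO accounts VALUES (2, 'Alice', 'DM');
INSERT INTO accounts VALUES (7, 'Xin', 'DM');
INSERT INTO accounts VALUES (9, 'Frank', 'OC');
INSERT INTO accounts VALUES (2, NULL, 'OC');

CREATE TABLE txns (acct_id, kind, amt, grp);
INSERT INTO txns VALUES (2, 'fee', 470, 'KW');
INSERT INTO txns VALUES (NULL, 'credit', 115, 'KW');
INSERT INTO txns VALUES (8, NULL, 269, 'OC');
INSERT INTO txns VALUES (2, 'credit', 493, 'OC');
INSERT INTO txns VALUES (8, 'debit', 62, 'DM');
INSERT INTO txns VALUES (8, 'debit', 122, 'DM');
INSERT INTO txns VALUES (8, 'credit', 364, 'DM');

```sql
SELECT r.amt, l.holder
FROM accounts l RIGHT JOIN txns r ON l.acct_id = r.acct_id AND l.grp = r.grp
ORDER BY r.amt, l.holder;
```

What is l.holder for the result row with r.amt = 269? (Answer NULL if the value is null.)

NULL

RIGHT JOIN keeps every row from `txns`; unmatched rows get NULL for `accounts`'s columns.
Matching on l.acct_id = r.acct_id AND l.grp = r.grp. A NULL in a compared column never satisfies the condition.
Matched pairs: 1; unmatched r rows kept: 6.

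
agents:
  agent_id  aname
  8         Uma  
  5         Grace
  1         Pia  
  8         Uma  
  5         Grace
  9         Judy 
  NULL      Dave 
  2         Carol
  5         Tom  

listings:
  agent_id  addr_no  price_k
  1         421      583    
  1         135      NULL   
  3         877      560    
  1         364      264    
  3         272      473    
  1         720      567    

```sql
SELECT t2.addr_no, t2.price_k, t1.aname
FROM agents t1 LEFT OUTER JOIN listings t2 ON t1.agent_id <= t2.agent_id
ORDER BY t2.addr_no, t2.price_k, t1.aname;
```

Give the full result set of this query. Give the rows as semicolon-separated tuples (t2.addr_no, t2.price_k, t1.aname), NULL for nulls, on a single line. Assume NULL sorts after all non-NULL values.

LEFT JOIN keeps every row from `agents`; unmatched rows get NULL for `listings`'s columns.
Matching on t1.agent_id <= t2.agent_id. A NULL in a compared column never satisfies the condition.
- t1 row (agent_id=8): no match → kept, t2 columns NULL.
- t1 row (agent_id=5): no match → kept, t2 columns NULL.
- t1 row (agent_id=1): matches 6 t2 row(s) → 6 output row(s).
- t1 row (agent_id=8): no match → kept, t2 columns NULL.
- t1 row (agent_id=5): no match → kept, t2 columns NULL.
- t1 row (agent_id=9): no match → kept, t2 columns NULL.
- t1 row (agent_id=NULL): no match → kept, t2 columns NULL.
- t1 row (agent_id=2): matches 2 t2 row(s) → 2 output row(s).
- t1 row (agent_id=5): no match → kept, t2 columns NULL.

(135, NULL, Pia); (272, 473, Carol); (272, 473, Pia); (364, 264, Pia); (421, 583, Pia); (720, 567, Pia); (877, 560, Carol); (877, 560, Pia); (NULL, NULL, Dave); (NULL, NULL, Grace); (NULL, NULL, Grace); (NULL, NULL, Judy); (NULL, NULL, Tom); (NULL, NULL, Uma); (NULL, NULL, Uma)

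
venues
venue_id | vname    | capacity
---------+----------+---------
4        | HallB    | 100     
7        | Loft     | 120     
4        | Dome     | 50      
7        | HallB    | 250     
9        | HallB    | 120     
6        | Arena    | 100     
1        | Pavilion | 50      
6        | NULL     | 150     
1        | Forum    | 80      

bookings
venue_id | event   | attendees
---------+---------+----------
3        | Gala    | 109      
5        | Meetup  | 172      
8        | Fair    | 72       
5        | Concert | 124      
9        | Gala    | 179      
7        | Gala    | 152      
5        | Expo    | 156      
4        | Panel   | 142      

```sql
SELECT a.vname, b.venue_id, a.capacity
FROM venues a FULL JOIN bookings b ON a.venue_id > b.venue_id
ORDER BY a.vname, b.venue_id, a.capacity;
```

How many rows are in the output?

FULL OUTER JOIN keeps every row from both sides; unmatched rows get NULL for the other side's columns.
Matching on a.venue_id > b.venue_id.
- venue_id=4: 1 matching b row(s), so 1 row(s) emitted.
- venue_id=7: 5 matching b row(s), so 5 row(s) emitted.
- venue_id=4: 1 matching b row(s), so 1 row(s) emitted.
- venue_id=7: 5 matching b row(s), so 5 row(s) emitted.
- venue_id=9: 7 matching b row(s), so 7 row(s) emitted.
- venue_id=6: 5 matching b row(s), so 5 row(s) emitted.
- venue_id=1: no b row matches, row kept with b columns NULL.
- venue_id=6: 5 matching b row(s), so 5 row(s) emitted.
- venue_id=1: no b row matches, row kept with b columns NULL.
- 1 b row(s) had no a match → kept, a columns NULL.
Total: 29 matched + 3 padded = 32 rows.

32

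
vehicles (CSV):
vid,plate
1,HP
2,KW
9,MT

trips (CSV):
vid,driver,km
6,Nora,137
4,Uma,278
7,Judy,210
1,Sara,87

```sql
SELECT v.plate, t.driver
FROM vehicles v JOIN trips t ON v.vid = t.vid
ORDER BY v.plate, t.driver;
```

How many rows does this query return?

1

INNER JOIN keeps only pairs where the ON condition holds.
Matching on v.vid = t.vid.
- v[0] vid=1 → 1 match(es) in t → 1 row(s).
- v[1] vid=2 → no match; dropped.
- v[2] vid=9 → no match; dropped.
Total: 1 rows.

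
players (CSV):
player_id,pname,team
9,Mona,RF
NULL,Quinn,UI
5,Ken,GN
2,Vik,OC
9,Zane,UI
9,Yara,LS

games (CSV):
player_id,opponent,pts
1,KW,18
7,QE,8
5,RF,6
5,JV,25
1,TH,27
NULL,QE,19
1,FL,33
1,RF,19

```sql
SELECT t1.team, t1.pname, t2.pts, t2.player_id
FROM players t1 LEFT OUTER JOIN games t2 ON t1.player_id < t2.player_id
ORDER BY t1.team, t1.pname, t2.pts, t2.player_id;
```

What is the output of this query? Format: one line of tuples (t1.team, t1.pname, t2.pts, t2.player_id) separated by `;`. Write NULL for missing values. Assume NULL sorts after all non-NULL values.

LEFT JOIN keeps every row from `players`; unmatched rows get NULL for `games`'s columns.
Matching on t1.player_id < t2.player_id. A NULL in a compared column never satisfies the condition.
- player_id=9: no t2 row matches, row kept with t2 columns NULL.
- player_id=NULL: no t2 row matches, row kept with t2 columns NULL.
- player_id=5: 1 matching t2 row(s), so 1 row(s) emitted.
- player_id=2: 3 matching t2 row(s), so 3 row(s) emitted.
- player_id=9: no t2 row matches, row kept with t2 columns NULL.
- player_id=9: no t2 row matches, row kept with t2 columns NULL.
After projecting and ordering:
t1.team | t1.pname | t2.pts | t2.player_id
GN | Ken | 8 | 7
LS | Yara | NULL | NULL
OC | Vik | 6 | 5
OC | Vik | 8 | 7
OC | Vik | 25 | 5
RF | Mona | NULL | NULL
UI | Quinn | NULL | NULL
UI | Zane | NULL | NULL

(GN, Ken, 8, 7); (LS, Yara, NULL, NULL); (OC, Vik, 6, 5); (OC, Vik, 8, 7); (OC, Vik, 25, 5); (RF, Mona, NULL, NULL); (UI, Quinn, NULL, NULL); (UI, Zane, NULL, NULL)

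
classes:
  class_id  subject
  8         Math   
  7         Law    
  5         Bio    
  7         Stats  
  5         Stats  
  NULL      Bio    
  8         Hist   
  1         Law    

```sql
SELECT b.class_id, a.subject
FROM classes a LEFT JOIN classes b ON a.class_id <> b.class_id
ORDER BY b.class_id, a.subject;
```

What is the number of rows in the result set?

LEFT JOIN keeps every row from `classes a`; unmatched rows get NULL for `classes b`'s columns.
Matching on a.class_id <> b.class_id. A NULL in a compared column never satisfies the condition.
- a (class_id=8) pairs with 5 row(s) of b.
- a (class_id=7) pairs with 5 row(s) of b.
- a (class_id=5) pairs with 5 row(s) of b.
- a (class_id=7) pairs with 5 row(s) of b.
- a (class_id=5) pairs with 5 row(s) of b.
- a (class_id=NULL) has no partner → padded with NULL.
- a (class_id=8) pairs with 5 row(s) of b.
- a (class_id=1) pairs with 6 row(s) of b.
Total: 36 matched + 1 padded = 37 rows.

37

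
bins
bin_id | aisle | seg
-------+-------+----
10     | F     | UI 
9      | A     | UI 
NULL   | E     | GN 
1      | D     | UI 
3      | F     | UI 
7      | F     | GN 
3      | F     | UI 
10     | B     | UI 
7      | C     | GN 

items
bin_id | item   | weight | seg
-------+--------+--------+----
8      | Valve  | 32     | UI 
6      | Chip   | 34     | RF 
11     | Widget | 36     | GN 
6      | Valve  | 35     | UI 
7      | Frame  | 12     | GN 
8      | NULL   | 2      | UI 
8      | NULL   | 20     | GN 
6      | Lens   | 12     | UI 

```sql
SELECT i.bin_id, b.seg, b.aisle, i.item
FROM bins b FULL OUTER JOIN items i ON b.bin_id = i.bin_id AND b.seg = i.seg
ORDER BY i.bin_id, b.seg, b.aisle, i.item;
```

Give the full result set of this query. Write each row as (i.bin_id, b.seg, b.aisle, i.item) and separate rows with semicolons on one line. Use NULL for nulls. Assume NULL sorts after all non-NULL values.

(6, NULL, NULL, Chip); (6, NULL, NULL, Lens); (6, NULL, NULL, Valve); (7, GN, C, Frame); (7, GN, F, Frame); (8, NULL, NULL, Valve); (8, NULL, NULL, NULL); (8, NULL, NULL, NULL); (11, NULL, NULL, Widget); (NULL, GN, E, NULL); (NULL, UI, A, NULL); (NULL, UI, B, NULL); (NULL, UI, D, NULL); (NULL, UI, F, NULL); (NULL, UI, F, NULL); (NULL, UI, F, NULL)

FULL OUTER JOIN keeps every row from both sides; unmatched rows get NULL for the other side's columns.
Matching on b.bin_id = i.bin_id AND b.seg = i.seg. A NULL in a compared column never satisfies the condition.
- b row (bin_id=10, seg=UI): no match → kept, i columns NULL.
- b row (bin_id=9, seg=UI): no match → kept, i columns NULL.
- b row (bin_id=NULL, seg=GN): no match → kept, i columns NULL.
- b row (bin_id=1, seg=UI): no match → kept, i columns NULL.
- b row (bin_id=3, seg=UI): no match → kept, i columns NULL.
- b row (bin_id=7, seg=GN): matches 1 i row(s) → 1 output row(s).
- b row (bin_id=3, seg=UI): no match → kept, i columns NULL.
- b row (bin_id=10, seg=UI): no match → kept, i columns NULL.
- b row (bin_id=7, seg=GN): matches 1 i row(s) → 1 output row(s).
- plus 7 unmatched i row(s), each kept with NULL b columns.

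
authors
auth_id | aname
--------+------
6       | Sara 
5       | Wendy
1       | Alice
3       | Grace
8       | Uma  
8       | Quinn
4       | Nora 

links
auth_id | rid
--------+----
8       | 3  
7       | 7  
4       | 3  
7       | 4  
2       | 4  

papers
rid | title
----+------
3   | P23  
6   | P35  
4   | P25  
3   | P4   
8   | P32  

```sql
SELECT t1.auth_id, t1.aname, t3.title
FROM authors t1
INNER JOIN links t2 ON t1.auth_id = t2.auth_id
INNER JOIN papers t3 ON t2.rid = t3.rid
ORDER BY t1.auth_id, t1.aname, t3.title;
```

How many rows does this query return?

6

Step 1 — t1 INNER JOIN t2 on auth_id → 3 row(s).
Then INNER JOIN `papers t3` on rid: keep only rows whose t2.rid appears in t3.
Result: 6 row(s).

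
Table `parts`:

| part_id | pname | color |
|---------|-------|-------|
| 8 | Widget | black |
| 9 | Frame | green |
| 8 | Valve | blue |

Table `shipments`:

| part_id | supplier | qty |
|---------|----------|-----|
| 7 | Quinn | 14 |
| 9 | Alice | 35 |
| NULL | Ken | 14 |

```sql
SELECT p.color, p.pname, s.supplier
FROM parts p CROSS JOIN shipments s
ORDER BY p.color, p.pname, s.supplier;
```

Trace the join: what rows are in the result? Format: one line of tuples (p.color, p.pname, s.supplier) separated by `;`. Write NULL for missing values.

CROSS JOIN pairs every row of `parts` with every row of `shipments`: 3 × 3 = 9 rows.
After projecting and ordering:
p.color | p.pname | s.supplier
black | Widget | Alice
black | Widget | Ken
black | Widget | Quinn
blue | Valve | Alice
blue | Valve | Ken
blue | Valve | Quinn
green | Frame | Alice
green | Frame | Ken
green | Frame | Quinn

(black, Widget, Alice); (black, Widget, Ken); (black, Widget, Quinn); (blue, Valve, Alice); (blue, Valve, Ken); (blue, Valve, Quinn); (green, Frame, Alice); (green, Frame, Ken); (green, Frame, Quinn)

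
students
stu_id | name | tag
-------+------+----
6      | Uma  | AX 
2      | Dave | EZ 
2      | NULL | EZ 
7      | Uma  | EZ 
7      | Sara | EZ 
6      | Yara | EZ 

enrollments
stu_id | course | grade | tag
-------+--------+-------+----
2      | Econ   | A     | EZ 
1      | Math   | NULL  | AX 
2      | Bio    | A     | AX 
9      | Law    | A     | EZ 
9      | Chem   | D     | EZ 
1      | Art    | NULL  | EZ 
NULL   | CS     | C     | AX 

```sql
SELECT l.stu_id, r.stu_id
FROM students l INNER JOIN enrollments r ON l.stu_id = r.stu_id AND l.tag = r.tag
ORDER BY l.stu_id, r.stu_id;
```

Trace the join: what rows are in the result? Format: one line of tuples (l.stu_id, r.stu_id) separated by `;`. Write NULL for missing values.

(2, 2); (2, 2)

INNER JOIN keeps only pairs where the ON condition holds.
Matching on l.stu_id = r.stu_id AND l.tag = r.tag. A NULL in a compared column never satisfies the condition.
- l row (stu_id=6, tag=AX): no match → dropped.
- l row (stu_id=2, tag=EZ): matches 1 r row(s) → 1 output row(s).
- l row (stu_id=2, tag=EZ): matches 1 r row(s) → 1 output row(s).
- l row (stu_id=7, tag=EZ): no match → dropped.
- l row (stu_id=7, tag=EZ): no match → dropped.
- l row (stu_id=6, tag=EZ): no match → dropped.
After projecting and ordering:
l.stu_id | r.stu_id
2 | 2
2 | 2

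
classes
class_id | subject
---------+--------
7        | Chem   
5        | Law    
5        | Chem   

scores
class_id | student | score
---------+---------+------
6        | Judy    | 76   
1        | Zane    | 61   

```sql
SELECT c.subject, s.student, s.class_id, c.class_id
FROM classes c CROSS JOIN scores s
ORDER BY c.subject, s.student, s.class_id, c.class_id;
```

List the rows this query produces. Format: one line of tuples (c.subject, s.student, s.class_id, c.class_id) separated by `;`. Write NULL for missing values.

CROSS JOIN pairs every row of `classes` with every row of `scores`: 3 × 2 = 6 rows.
After projecting and ordering:
c.subject | s.student | s.class_id | c.class_id
Chem | Judy | 6 | 5
Chem | Judy | 6 | 7
Chem | Zane | 1 | 5
Chem | Zane | 1 | 7
Law | Judy | 6 | 5
Law | Zane | 1 | 5

(Chem, Judy, 6, 5); (Chem, Judy, 6, 7); (Chem, Zane, 1, 5); (Chem, Zane, 1, 7); (Law, Judy, 6, 5); (Law, Zane, 1, 5)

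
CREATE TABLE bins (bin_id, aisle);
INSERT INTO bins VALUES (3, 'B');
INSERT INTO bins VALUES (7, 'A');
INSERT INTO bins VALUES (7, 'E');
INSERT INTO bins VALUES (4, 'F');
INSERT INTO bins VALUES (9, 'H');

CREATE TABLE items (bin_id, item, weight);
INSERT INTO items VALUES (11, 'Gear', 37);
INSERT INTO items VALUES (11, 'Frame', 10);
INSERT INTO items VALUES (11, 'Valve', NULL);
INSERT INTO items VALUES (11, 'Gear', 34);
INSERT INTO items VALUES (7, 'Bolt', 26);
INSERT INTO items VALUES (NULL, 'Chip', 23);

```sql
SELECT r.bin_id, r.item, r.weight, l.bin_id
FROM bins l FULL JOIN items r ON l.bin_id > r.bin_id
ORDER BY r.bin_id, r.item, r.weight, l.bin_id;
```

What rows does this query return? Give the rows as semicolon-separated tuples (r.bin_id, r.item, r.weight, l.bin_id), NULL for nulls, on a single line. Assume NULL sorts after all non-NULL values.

FULL OUTER JOIN keeps every row from both sides; unmatched rows get NULL for the other side's columns.
Matching on l.bin_id > r.bin_id. A NULL in a compared column never satisfies the condition.
- l row (bin_id=3): no match → kept, r columns NULL.
- l row (bin_id=7): no match → kept, r columns NULL.
- l row (bin_id=7): no match → kept, r columns NULL.
- l row (bin_id=4): no match → kept, r columns NULL.
- l row (bin_id=9): matches 1 r row(s) → 1 output row(s).
- 5 r row(s) had no l match → kept, l columns NULL.
After projecting and ordering:
r.bin_id | r.item | r.weight | l.bin_id
7 | Bolt | 26 | 9
11 | Frame | 10 | NULL
11 | Gear | 34 | NULL
11 | Gear | 37 | NULL
11 | Valve | NULL | NULL
NULL | Chip | 23 | NULL
NULL | NULL | NULL | 3
NULL | NULL | NULL | 4
NULL | NULL | NULL | 7
NULL | NULL | NULL | 7

(7, Bolt, 26, 9); (11, Frame, 10, NULL); (11, Gear, 34, NULL); (11, Gear, 37, NULL); (11, Valve, NULL, NULL); (NULL, Chip, 23, NULL); (NULL, NULL, NULL, 3); (NULL, NULL, NULL, 4); (NULL, NULL, NULL, 7); (NULL, NULL, NULL, 7)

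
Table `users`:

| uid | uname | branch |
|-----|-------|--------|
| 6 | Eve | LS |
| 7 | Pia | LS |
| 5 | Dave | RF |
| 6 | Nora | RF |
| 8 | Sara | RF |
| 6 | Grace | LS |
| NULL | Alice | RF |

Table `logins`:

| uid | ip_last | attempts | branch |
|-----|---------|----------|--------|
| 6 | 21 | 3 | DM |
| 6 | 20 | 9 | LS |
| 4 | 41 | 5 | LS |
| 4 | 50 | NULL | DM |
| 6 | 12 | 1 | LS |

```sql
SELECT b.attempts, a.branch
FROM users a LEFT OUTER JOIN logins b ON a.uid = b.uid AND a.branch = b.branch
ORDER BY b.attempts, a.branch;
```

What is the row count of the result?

9

LEFT JOIN keeps every row from `users`; unmatched rows get NULL for `logins`'s columns.
Matching on a.uid = b.uid AND a.branch = b.branch. A NULL in a compared column never satisfies the condition.
Matched pairs: 4; unmatched a rows kept: 5.
Total: 4 matched + 5 padded = 9 rows.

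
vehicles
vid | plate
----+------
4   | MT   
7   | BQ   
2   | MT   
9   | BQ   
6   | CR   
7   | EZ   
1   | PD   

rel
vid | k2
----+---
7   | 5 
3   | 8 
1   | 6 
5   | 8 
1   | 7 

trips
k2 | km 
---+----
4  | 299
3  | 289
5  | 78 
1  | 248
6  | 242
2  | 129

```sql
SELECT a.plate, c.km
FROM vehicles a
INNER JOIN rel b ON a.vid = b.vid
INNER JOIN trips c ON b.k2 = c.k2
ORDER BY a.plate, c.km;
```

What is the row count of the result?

3

Evaluate left to right. First `vehicles a INNER JOIN rel b` on vid: 4 row(s).
Then INNER JOIN `trips c` on k2: keep only rows whose b.k2 appears in c.
Result: 3 row(s).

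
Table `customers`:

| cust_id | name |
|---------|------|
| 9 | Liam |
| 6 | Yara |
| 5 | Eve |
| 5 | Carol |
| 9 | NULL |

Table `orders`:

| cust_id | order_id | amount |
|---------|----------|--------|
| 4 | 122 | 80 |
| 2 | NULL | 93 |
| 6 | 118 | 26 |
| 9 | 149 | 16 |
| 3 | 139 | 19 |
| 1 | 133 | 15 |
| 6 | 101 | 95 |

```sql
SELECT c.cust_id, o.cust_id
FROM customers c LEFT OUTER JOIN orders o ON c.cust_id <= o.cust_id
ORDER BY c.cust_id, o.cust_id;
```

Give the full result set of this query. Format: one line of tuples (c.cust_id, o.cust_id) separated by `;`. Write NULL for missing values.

LEFT JOIN keeps every row from `customers`; unmatched rows get NULL for `orders`'s columns.
Matching on c.cust_id <= o.cust_id.
- c row (cust_id=9): matches 1 o row(s) → 1 output row(s).
- c row (cust_id=6): matches 3 o row(s) → 3 output row(s).
- c row (cust_id=5): matches 3 o row(s) → 3 output row(s).
- c row (cust_id=5): matches 3 o row(s) → 3 output row(s).
- c row (cust_id=9): matches 1 o row(s) → 1 output row(s).

(5, 6); (5, 6); (5, 6); (5, 6); (5, 9); (5, 9); (6, 6); (6, 6); (6, 9); (9, 9); (9, 9)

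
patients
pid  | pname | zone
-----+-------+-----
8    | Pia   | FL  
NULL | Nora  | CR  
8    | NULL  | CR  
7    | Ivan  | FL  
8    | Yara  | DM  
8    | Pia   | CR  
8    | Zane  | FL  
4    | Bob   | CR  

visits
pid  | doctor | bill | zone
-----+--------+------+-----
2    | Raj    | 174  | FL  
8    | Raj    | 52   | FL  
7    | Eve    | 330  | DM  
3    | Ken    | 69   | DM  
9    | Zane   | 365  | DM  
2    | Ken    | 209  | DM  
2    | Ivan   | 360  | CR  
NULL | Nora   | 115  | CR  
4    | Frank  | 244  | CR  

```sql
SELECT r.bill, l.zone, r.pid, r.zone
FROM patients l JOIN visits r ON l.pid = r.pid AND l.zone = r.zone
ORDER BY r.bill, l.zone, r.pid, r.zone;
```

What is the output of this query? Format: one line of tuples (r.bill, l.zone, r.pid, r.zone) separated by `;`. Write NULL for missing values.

(52, FL, 8, FL); (52, FL, 8, FL); (244, CR, 4, CR)

INNER JOIN keeps only pairs where the ON condition holds.
Matching on l.pid = r.pid AND l.zone = r.zone. A NULL in a compared column never satisfies the condition.
Matched pairs: 3.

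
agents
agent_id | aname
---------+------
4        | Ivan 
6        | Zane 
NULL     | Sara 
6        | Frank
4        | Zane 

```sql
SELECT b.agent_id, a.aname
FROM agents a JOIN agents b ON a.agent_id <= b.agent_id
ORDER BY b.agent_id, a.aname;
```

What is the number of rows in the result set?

12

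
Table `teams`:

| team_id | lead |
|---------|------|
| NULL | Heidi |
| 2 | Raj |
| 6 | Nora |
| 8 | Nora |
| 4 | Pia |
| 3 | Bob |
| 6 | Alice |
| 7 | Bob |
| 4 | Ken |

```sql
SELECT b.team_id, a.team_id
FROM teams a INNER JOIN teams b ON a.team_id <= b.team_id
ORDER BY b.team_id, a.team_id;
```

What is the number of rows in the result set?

38

INNER JOIN keeps only pairs where the ON condition holds.
Matching on a.team_id <= b.team_id. A NULL in a compared column never satisfies the condition.
- a[0] team_id=NULL → no match; dropped.
- a[1] team_id=2 → 8 match(es) in b → 8 row(s).
- a[2] team_id=6 → 4 match(es) in b → 4 row(s).
- a[3] team_id=8 → 1 match(es) in b → 1 row(s).
- a[4] team_id=4 → 6 match(es) in b → 6 row(s).
- a[5] team_id=3 → 7 match(es) in b → 7 row(s).
- a[6] team_id=6 → 4 match(es) in b → 4 row(s).
- a[7] team_id=7 → 2 match(es) in b → 2 row(s).
- a[8] team_id=4 → 6 match(es) in b → 6 row(s).
Total: 38 rows.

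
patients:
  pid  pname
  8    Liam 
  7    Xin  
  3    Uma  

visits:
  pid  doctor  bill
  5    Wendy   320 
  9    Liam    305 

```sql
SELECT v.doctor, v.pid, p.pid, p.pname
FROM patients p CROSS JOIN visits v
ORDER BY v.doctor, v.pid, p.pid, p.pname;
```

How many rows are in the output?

6

CROSS JOIN pairs every row of `patients` with every row of `visits`: 3 × 2 = 6 rows.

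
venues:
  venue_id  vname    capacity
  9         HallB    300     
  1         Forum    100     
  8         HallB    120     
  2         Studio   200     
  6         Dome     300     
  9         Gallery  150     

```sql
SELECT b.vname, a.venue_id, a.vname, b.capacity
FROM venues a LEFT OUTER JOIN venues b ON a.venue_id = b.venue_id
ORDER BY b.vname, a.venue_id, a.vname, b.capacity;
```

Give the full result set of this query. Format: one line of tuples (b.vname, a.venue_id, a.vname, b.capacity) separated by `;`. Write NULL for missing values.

LEFT JOIN keeps every row from `venues a`; unmatched rows get NULL for `venues b`'s columns.
Matching on a.venue_id = b.venue_id.
- a (venue_id=9) pairs with 2 row(s) of b.
- a (venue_id=1) pairs with 1 row(s) of b.
- a (venue_id=8) pairs with 1 row(s) of b.
- a (venue_id=2) pairs with 1 row(s) of b.
- a (venue_id=6) pairs with 1 row(s) of b.
- a (venue_id=9) pairs with 2 row(s) of b.
After projecting and ordering:
b.vname | a.venue_id | a.vname | b.capacity
Dome | 6 | Dome | 300
Forum | 1 | Forum | 100
Gallery | 9 | Gallery | 150
Gallery | 9 | HallB | 150
HallB | 8 | HallB | 120
HallB | 9 | Gallery | 300
HallB | 9 | HallB | 300
Studio | 2 | Studio | 200

(Dome, 6, Dome, 300); (Forum, 1, Forum, 100); (Gallery, 9, Gallery, 150); (Gallery, 9, HallB, 150); (HallB, 8, HallB, 120); (HallB, 9, Gallery, 300); (HallB, 9, HallB, 300); (Studio, 2, Studio, 200)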